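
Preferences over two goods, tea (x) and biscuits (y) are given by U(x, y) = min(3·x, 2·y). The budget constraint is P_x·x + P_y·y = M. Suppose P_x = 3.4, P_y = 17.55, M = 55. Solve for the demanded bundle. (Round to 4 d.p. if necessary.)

x* = 1.8503, y* = 2.7754

Here 2·3.4 + 3·17.55 = 59.45, giving x* = 1.8503 and y* = 2.7754.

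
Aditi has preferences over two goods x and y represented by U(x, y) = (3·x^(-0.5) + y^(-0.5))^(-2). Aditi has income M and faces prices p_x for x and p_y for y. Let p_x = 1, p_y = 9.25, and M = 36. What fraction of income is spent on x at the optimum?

MRS = MU_x/MU_y = 3·(y/x)^(1.5). Set equal to p_x/p_y.
Hence y/x = ((1/3)·p_x/p_y)^(1/(1.5)), i.e. raised to the 2/3 power.
Substitute y = (y/x)·x into the budget: x* = M/(p_x + p_y·(y/x)).
Numerically y/x = 0.1091, so x* = 36/(1 + 9.25·0.1091) = 17.9178 and y* = 0.1091·17.9178 = 1.9548.
Expenditure on x: 1·17.9178 = 17.9178; share = 0.4977.

share on x = 0.4977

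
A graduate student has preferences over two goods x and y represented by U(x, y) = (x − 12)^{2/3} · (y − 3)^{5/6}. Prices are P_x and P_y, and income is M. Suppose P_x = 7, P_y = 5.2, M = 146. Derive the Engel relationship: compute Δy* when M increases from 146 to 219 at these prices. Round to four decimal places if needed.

Substituting into the budget: x* = 12 + 4/9·(M − 12·P_x − 3·P_y)/P_x, and y* = 3 + 5/9·(…)/P_y.
Discretionary income = 146 − 12·7 − 3·5.2 = 46.4; y* = 3 + 5/9·46.4/5.2 = 7.9573.
At M' = 219: y* = 15.7564. Change: 15.7564 − 7.9573 = 7.7991.

Δy* = 7.7991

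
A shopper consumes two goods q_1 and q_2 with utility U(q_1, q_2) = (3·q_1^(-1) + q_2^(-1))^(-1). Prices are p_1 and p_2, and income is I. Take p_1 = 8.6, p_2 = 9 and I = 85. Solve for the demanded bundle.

q_1* = 6.2137, q_2* = 3.5069

From the CES first-order condition, 3·(q_2/q_1)^(2) = p_1/p_2.
Hence q_2/q_1 = ((1/3)·p_1/p_2)^(1/(2)), i.e. raised to the 0.5 power.
Substitute q_2 = (q_2/q_1)·q_1 into the budget: q_1* = I/(p_1 + p_2·(q_2/q_1)).
Numerically q_2/q_1 = 0.564374, so q_1* = 85/(8.6 + 9·0.564374) = 6.2137 and q_2* = 0.564374·6.2137 = 3.5069.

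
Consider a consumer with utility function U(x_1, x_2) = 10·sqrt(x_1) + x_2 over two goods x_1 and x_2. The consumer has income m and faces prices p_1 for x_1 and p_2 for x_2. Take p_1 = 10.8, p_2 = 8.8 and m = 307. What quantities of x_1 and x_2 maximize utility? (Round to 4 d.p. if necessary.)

x_1* = 16.5981, x_2* = 14.516

Utility is quasi-linear in x_2; the FOC for x_1 is 5/√x_1 = p_1/p_2.
Thus x_1* = (5·p_2/p_1)² — independent of m — with the rest of income spent on x_2.
Plugging in: x_1* = (5·8.8/10.8)² = 16.5981, x_2* = 14.516.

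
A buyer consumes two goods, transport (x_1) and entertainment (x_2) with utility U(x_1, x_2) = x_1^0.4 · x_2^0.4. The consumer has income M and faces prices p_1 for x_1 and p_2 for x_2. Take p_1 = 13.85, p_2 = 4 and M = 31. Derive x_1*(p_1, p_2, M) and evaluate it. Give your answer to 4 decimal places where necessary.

The MRS is x_2/x_1. Set MRS = p_1/p_2.
Rearranging, p_2·x_2 = p_1·x_1. Substituting into the budget gives p_1·x_1·(1 + 1) = M.
Demand: x_1*(p_1,p_2,M) = 0.5·M/p_1 and x_2* = 0.5·M/p_2.
At p_1=13.85, p_2=4, M=31: x_1* = 0.5·31/13.85 = 1.1191.

x_1* = 1.1191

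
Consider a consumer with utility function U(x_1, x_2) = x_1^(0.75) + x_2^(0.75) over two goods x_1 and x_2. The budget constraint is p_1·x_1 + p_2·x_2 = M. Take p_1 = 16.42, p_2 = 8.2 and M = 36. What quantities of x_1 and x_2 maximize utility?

MU_x_1 ∝ x_1^(-0.25), MU_x_2 ∝ x_2^(-0.25), so MRS = (x_2/x_1)^(0.25) = p_1/p_2.
Solve for the ratio: x_2/x_1 = [p_1/p_2]^(4).
With the ratio pinned down, the budget gives x_1* = M/(p_1 + p_2·(x_2/x_1)) and x_2* = (x_2/x_1)·x_1*.
Numerically x_2/x_1 = 16.078192, so x_1* = 36/(16.42 + 8.2·16.078192) = 0.2428 and x_2* = 16.078192·0.2428 = 3.904.

x_1* = 0.2428, x_2* = 3.904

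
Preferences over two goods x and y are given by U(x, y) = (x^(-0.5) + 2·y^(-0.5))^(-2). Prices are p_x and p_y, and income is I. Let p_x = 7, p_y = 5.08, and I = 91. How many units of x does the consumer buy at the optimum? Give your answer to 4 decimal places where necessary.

x* = 5.3575

From the CES first-order condition, (1/2)·(y/x)^(1.5) = p_x/p_y.
Hence y/x = (2·p_x/p_y)^(1/(1.5)), i.e. raised to the 2/3 power.
With the ratio pinned down, the budget gives x* = I/(p_x + p_y·(y/x)) and y* = (y/x)·x*.
Numerically y/x = 1.965665, so x* = 91/(7 + 5.08·1.965665) = 5.3575.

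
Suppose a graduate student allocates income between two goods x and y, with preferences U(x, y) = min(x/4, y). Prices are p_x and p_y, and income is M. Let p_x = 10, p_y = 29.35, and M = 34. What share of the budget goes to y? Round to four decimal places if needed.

Leontief preferences: the optimum is at the kink where x/4 = y/1, i.e. y = (1/4)·x.
Budget: p_x·x + p_y·(1/4)·x = M, so (4·p_x + p_y)·x = 4·M.
Demand: x*(p_x,p_y,M) = 4·M/(4·p_x + p_y), y* = M/(4·p_x + p_y).
Here 4·10 + 29.35 = 69.35, giving x* = 1.9611 and y* = 0.4903.
Expenditure on y: 29.35·0.4903 = 14.3893; share = 0.4232.

share on y = 0.4232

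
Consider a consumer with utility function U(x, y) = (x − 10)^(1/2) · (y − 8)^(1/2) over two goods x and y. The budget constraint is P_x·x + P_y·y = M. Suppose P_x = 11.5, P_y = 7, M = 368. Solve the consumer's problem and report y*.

MRS = (y−8)/(x−10). Tangency with P_x/P_y gives y−8 = (P_x/P_y)·(x−10).
Substituting into the budget: x* = 10 + 0.5·(M − 10·P_x − 8·P_y)/P_x, and y* = 8 + 0.5·(…)/P_y.
Discretionary income = 368 − 10·11.5 − 8·7 = 197; y* = 8 + 0.5·197/7 = 22.0714.

y* = 22.0714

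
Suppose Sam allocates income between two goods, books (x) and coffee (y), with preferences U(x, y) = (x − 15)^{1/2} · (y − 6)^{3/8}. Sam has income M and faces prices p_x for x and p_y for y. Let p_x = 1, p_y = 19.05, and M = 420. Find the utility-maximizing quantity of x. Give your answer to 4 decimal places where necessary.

x* = 181.1143

This is Cobb-Douglas in (x−15, y−6): tangency gives 0.5·p_y·(y−6) = 0.375·p_x·(x−15).
After buying the subsistence bundle (15, 6), a share 4/7 of the remaining income goes to x: x* = 15 + 4/7·(M − 15p_x − 6p_y)/p_x.
Discretionary income = 420 − 15·1 − 6·19.05 = 290.7; x* = 15 + 4/7·290.7/1 = 181.1143.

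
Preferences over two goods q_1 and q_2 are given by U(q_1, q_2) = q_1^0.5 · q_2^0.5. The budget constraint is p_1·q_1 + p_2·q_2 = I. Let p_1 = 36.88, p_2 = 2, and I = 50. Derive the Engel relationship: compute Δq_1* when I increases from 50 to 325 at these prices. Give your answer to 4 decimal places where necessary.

MU_q_1/MU_q_2 = (0.5·q_2)/(0.5·q_1); tangency sets this equal to p_1/p_2.
Rearranging, p_2·q_2 = p_1·q_1. Substituting into the budget gives p_1·q_1·(1 + 1) = I.
Demand: q_1*(p_1,p_2,I) = 0.5·I/p_1 and q_2* = 0.5·I/p_2.
At p_1=36.88, p_2=2, I=50: q_1* = 0.5·50/36.88 = 0.6779.
At I' = 325: q_1* = 4.4062. Change: 4.4062 − 0.6779 = 3.7283.

Δq_1* = 3.7283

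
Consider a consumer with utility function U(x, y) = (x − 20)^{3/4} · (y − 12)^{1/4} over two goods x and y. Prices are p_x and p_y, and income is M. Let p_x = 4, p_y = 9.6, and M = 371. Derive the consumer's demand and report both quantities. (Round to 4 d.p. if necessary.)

x* = 52.9625, y* = 16.5781

MRS = 3·(y−12)/(x−20). Tangency with p_x/p_y gives y−12 = (1/3)·(p_x/p_y)·(x−20).
After buying the subsistence bundle (20, 12), a share 0.75 of the remaining income goes to x: x* = 20 + 0.75·(M − 20p_x − 12p_y)/p_x.
Discretionary income = 371 − 20·4 − 12·9.6 = 175.8; x* = 20 + 0.75·175.8/4 = 52.9625; y* = 12 + 0.25·175.8/9.6 = 16.5781.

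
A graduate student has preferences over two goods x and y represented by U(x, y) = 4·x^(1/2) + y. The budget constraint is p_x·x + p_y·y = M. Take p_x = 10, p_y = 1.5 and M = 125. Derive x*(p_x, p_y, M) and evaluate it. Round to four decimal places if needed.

x* = 0.09

Utility is quasi-linear in y; the FOC for x is 2/√x = p_x/p_y.
Solve: √x = 2·p_y/p_x, so x*(p_x,p_y) = (2·p_y/p_x)², and y* = (M − p_x·x*)/p_y.
Plugging in: x* = (2·1.5/10)² = 0.09.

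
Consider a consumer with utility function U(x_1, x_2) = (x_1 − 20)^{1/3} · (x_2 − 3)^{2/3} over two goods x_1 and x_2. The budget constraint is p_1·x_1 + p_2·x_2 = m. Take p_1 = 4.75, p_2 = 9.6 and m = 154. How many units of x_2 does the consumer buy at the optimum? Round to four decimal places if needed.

x_2* = 5.0972

MRS = (1/2)·(x_2−3)/(x_1−20). Tangency with p_1/p_2 gives x_2−3 = 2·(p_1/p_2)·(x_1−20).
Substituting into the budget: x_1* = 20 + 1/3·(m − 20·p_1 − 3·p_2)/p_1, and x_2* = 3 + 2/3·(…)/p_2.
Discretionary income = 154 − 20·4.75 − 3·9.6 = 30.2; x_2* = 3 + 2/3·30.2/9.6 = 5.0972.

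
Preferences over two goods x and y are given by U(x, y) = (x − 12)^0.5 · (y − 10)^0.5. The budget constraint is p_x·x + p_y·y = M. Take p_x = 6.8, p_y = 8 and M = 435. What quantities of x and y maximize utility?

x* = 32.1029, y* = 27.0875

MRS = (y−10)/(x−12). Tangency with p_x/p_y gives y−10 = (p_x/p_y)·(x−12).
Substituting into the budget: x* = 12 + 0.5·(M − 12·p_x − 10·p_y)/p_x, and y* = 10 + 0.5·(…)/p_y.
Discretionary income = 435 − 12·6.8 − 10·8 = 273.4; x* = 12 + 0.5·273.4/6.8 = 32.1029; y* = 10 + 0.5·273.4/8 = 27.0875.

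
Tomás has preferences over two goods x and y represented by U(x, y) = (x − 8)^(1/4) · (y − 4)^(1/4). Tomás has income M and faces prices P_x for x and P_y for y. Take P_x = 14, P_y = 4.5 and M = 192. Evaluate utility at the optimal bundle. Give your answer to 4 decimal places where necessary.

V = 1.9763

This is Cobb-Douglas in (x−8, y−4): tangency gives 0.25·P_y·(y−4) = 0.25·P_x·(x−8).
Substituting into the budget: x* = 8 + 0.5·(M − 8·P_x − 4·P_y)/P_x, and y* = 4 + 0.5·(…)/P_y.
Discretionary income = 192 − 8·14 − 4·4.5 = 62; x* = 8 + 0.5·62/14 = 10.2143; y* = 4 + 0.5·62/4.5 = 10.8889.
Utility at the optimum: U(10.2143, 10.8889) = 1.9763.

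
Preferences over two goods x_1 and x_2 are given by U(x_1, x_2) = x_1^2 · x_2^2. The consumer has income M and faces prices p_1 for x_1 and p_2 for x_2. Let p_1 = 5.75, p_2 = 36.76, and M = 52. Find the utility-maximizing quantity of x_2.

At p_1=5.75, p_2=36.76, M=52: x_2* = 0.5·52/36.76 = 0.7073.

x_2* = 0.7073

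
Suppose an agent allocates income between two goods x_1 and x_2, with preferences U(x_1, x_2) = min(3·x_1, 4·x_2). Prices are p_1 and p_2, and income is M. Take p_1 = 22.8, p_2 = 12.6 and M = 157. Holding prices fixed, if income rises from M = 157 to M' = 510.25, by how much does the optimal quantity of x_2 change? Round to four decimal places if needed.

With perfect complements, no substitution: consume in ratio x_1:x_2 = 4:3.
Budget: p_1·x_1 + p_2·(3/4)·x_1 = M, so (4·p_1 + 3·p_2)·x_1 = 4·M.
Demand: x_1*(p_1,p_2,M) = 4·M/(4·p_1 + 3·p_2), x_2* = 3·M/(4·p_1 + 3·p_2).
Here 4·22.8 + 3·12.6 = 129, giving x_2* = 3.6512.
At M' = 510.25: x_2* = 11.8663. Change: 11.8663 − 3.6512 = 8.2151.

Δx_2* = 8.2151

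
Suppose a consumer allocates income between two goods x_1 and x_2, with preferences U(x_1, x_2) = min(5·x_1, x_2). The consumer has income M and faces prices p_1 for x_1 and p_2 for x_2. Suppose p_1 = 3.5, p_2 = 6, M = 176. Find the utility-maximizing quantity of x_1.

Leontief preferences: the optimum is at the kink where x_1/1 = x_2/5, i.e. x_2 = 5·x_1.
Budget: p_1·x_1 + p_2·5·x_1 = M, so (p_1 + 5·p_2)·x_1 = M.
Demand: x_1*(p_1,p_2,M) = M/(p_1 + 5·p_2), x_2* = 5·M/(p_1 + 5·p_2).
Here 3.5 + 5·6 = 33.5, giving x_1* = 5.2537.

x_1* = 5.2537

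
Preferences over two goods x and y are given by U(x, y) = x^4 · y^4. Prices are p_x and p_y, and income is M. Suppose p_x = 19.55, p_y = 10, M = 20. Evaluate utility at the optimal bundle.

V = 0.0685

The MRS is y/x. Set MRS = p_x/p_y.
So 4·p_y·y = 4·p_x·x; combined with the budget, a share 0.5 of income goes to x.
Demand: x*(p_x,p_y,M) = 0.5·M/p_x and y* = 0.5·M/p_y.
At p_x=19.55, p_y=10, M=20: x* = 0.5·20/19.55 = 0.5115, y* = 1.
Utility at the optimum: U(0.5115, 1) = 0.0685.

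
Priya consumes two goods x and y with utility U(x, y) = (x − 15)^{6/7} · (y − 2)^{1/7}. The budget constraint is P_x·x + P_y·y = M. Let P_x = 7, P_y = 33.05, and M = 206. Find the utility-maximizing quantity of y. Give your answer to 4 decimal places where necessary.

This is Cobb-Douglas in (x−15, y−2): tangency gives 6/7·P_y·(y−2) = 1/7·P_x·(x−15).
Substituting into the budget: x* = 15 + 6/7·(M − 15·P_x − 2·P_y)/P_x, and y* = 2 + 1/7·(…)/P_y.
Discretionary income = 206 − 15·7 − 2·33.05 = 34.9; y* = 2 + 1/7·34.9/33.05 = 2.1509.

y* = 2.1509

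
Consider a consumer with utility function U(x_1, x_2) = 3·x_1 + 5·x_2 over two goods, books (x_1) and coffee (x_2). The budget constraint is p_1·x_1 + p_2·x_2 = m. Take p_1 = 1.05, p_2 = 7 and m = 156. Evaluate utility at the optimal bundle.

Linear utility — the consumer picks whichever good has higher MU/price: 3/1.05 = 2.8571 vs 5/7 = 0.7143.
x_1 gives more utility per dollar, so spend all income on x_1: x_1* = m/p_1, x_2* = 0.
Numerically: x_1* = 148.5714, x_2* = 0.
Utility at the optimum: U(148.5714, 0) = 445.7143.

V = 445.7143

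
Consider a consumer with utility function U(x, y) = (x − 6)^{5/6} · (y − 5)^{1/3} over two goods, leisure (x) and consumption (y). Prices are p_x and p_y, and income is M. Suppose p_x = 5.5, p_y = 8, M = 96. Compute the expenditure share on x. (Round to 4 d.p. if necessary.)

This is Cobb-Douglas in (x−6, y−5): tangency gives 5/6·p_y·(y−5) = 1/3·p_x·(x−6).
After buying the subsistence bundle (6, 5), a share 5/7 of the remaining income goes to x: x* = 6 + 5/7·(M − 6p_x − 5p_y)/p_x.
Discretionary income = 96 − 6·5.5 − 5·8 = 23; x* = 6 + 5/7·23/5.5 = 8.987; y* = 5 + 2/7·23/8 = 5.8214.
Expenditure on x: 5.5·8.987 = 49.4286; share = 0.5149.

share on x = 0.5149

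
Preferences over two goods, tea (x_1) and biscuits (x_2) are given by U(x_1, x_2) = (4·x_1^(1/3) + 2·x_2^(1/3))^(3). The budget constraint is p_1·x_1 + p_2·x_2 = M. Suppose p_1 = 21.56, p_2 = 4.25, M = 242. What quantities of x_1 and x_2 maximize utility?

MRS = MU_x_1/MU_x_2 = 2·(x_2/x_1)^(2/3). Set equal to p_1/p_2.
Hence x_2/x_1 = ((1/2)·p_1/p_2)^(1/(2/3)), i.e. raised to the 1.5 power.
With the ratio pinned down, the budget gives x_1* = M/(p_1 + p_2·(x_2/x_1)) and x_2* = (x_2/x_1)·x_1*.
Numerically x_2/x_1 = 4.039659, so x_1* = 242/(21.56 + 4.25·4.039659) = 6.2486 and x_2* = 4.039659·6.2486 = 25.2423.

x_1* = 6.2486, x_2* = 25.2423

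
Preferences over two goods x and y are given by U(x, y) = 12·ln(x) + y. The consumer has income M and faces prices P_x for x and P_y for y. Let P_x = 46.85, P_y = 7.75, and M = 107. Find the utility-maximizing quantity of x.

x* = 1.9851

Set MRS = P_x/P_y: (12/x)/1 = P_x/P_y.
So x*(P_x,P_y) = 12·P_y/P_x, independent of income; and y* = (M − 12·P_y)/P_y.
At the given prices: x* = 12·7.75/46.85 = 1.9851.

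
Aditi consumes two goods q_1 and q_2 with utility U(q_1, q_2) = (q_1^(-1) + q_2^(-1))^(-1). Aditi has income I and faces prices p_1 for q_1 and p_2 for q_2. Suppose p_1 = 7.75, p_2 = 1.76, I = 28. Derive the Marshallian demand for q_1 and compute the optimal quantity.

q_1* = 2.4469

From the CES first-order condition, (q_2/q_1)^(2) = p_1/p_2.
Hence q_2/q_1 = (p_1/p_2)^(1/(2)), i.e. raised to the 0.5 power.
With the ratio pinned down, the budget gives q_1* = I/(p_1 + p_2·(q_2/q_1)) and q_2* = (q_2/q_1)·q_1*.
Numerically q_2/q_1 = 2.09843, so q_1* = 28/(7.75 + 1.76·2.09843) = 2.4469.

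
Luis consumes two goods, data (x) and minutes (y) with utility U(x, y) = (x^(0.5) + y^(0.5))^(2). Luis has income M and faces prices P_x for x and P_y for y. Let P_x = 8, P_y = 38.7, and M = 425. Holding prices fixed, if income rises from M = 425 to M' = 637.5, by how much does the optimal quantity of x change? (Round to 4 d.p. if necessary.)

From the CES first-order condition, (y/x)^(0.5) = P_x/P_y.
Hence y/x = (P_x/P_y)^(1/(0.5)), i.e. raised to the 2 power.
With the ratio pinned down, the budget gives x* = M/(P_x + P_y·(y/x)) and y* = (y/x)·x*.
Numerically y/x = 0.042732, so x* = 425/(8 + 38.7·0.042732) = 44.0244.
At M' = 637.5: x* = 66.0365. Change: 66.0365 − 44.0244 = 22.0122.

Δx* = 22.0122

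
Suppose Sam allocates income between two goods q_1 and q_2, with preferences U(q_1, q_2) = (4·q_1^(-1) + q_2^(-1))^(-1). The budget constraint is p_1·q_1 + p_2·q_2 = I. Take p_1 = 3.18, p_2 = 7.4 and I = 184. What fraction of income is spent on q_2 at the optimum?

share on q_2 = 0.4327

MRS = MU_q_1/MU_q_2 = 4·(q_2/q_1)^(2). Set equal to p_1/p_2.
Hence q_2/q_1 = ((1/4)·p_1/p_2)^(1/(2)), i.e. raised to the 0.5 power.
Substitute q_2 = (q_2/q_1)·q_1 into the budget: q_1* = I/(p_1 + p_2·(q_2/q_1)).
Numerically q_2/q_1 = 0.327769, so q_1* = 184/(3.18 + 7.4·0.327769) = 32.825 and q_2* = 0.327769·32.825 = 10.759.
Expenditure on q_2: 7.4·10.759 = 79.6166; share = 0.4327.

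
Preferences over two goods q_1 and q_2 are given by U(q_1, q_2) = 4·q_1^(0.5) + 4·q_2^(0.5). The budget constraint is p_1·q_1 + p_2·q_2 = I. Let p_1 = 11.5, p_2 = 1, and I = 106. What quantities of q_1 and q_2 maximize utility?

q_1* = 0.7374, q_2* = 97.52

MRS = MU_q_1/MU_q_2 = (q_2/q_1)^(0.5). Set equal to p_1/p_2.
Solve for the ratio: q_2/q_1 = [p_1/p_2]^(2).
Substitute q_2 = (q_2/q_1)·q_1 into the budget: q_1* = I/(p_1 + p_2·(q_2/q_1)).
Numerically q_2/q_1 = 132.25, so q_1* = 106/(11.5 + 1·132.25) = 0.7374 and q_2* = 132.25·0.7374 = 97.52.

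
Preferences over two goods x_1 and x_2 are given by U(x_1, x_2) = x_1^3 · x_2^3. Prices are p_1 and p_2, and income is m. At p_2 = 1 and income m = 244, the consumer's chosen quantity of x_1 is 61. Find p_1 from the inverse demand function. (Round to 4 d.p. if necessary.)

p_1 = 2

MU_x_1/MU_x_2 = (3·x_2)/(3·x_1); tangency sets this equal to p_1/p_2.
Rearranging, p_2·x_2 = p_1·x_1. Substituting into the budget gives p_1·x_1·(1 + 1) = m.
Demand: x_1*(p_1,p_2,m) = 0.5·m/p_1 and x_2* = 0.5·m/p_2.
Set x_1* = 61 in the demand function and solve for p_1: p_1 = 2.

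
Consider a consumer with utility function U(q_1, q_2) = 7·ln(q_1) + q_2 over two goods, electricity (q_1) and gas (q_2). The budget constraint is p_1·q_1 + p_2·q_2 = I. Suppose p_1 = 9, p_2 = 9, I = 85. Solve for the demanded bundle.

q_1* = 7, q_2* = 2.4444

Set MRS = p_1/p_2: (7/q_1)/1 = p_1/p_2.
So q_1*(p_1,p_2) = 7·p_2/p_1, independent of income; and q_2* = (I − 7·p_2)/p_2.
At the given prices: q_1* = 7·9/9 = 7, and q_2* = 2.4444.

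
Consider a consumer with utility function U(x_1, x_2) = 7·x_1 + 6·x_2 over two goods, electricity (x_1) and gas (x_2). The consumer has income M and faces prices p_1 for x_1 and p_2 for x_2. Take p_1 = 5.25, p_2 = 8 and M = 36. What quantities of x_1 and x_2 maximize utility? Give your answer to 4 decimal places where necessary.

Perfect substitutes: compare marginal utility per dollar. 7/p_1 vs 6/p_2 → 1.3333 vs 0.75.
x_1 gives more utility per dollar, so spend all income on x_1: x_1* = M/p_1, x_2* = 0.
Numerically: x_1* = 6.8571, x_2* = 0.

x_1* = 6.8571, x_2* = 0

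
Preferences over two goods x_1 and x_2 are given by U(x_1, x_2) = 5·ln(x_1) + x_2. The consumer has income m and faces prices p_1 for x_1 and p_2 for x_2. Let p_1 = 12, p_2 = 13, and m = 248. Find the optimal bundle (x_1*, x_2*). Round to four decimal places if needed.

x_1* = 5.4167, x_2* = 14.0769

At the given prices: x_1* = 5·13/12 = 5.4167, and x_2* = 14.0769.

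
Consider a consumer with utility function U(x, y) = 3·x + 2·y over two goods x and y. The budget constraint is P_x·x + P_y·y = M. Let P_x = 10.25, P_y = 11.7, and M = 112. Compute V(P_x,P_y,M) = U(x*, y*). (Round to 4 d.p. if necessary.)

V = 32.7805

Linear utility — the consumer picks whichever good has higher MU/price: 3/10.25 = 0.2927 vs 2/11.7 = 0.1709.
x gives more utility per dollar, so spend all income on x: x* = M/P_x, y* = 0.
Numerically: x* = 10.9268, y* = 0.
Utility at the optimum: U(10.9268, 0) = 32.7805.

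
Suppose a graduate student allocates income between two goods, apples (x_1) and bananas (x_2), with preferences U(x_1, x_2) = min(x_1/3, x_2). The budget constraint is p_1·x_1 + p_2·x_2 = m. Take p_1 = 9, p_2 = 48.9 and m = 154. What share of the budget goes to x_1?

share on x_1 = 0.3557

Demand: x_1*(p_1,p_2,m) = 3·m/(3·p_1 + p_2), x_2* = m/(3·p_1 + p_2).
Here 3·9 + 48.9 = 75.9, giving x_1* = 6.087 and x_2* = 2.029.
Expenditure on x_1: 9·6.087 = 54.7826; share = 0.3557.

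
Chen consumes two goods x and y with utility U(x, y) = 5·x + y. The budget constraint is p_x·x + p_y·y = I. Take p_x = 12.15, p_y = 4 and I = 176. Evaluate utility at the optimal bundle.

V = 72.428

Perfect substitutes: compare marginal utility per dollar. 5/p_x vs 1/p_y → 0.4115 vs 0.25.
x gives more utility per dollar, so spend all income on x: x* = I/p_x, y* = 0.
Numerically: x* = 14.4856, y* = 0.
Utility at the optimum: U(14.4856, 0) = 72.428.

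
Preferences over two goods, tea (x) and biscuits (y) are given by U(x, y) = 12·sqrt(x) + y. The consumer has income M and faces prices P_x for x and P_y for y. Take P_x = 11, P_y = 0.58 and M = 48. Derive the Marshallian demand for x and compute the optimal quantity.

Thus x* = (6·P_y/P_x)² — independent of M — with the rest of income spent on y.
Plugging in: x* = (6·0.58/11)² = 0.1001.

x* = 0.1001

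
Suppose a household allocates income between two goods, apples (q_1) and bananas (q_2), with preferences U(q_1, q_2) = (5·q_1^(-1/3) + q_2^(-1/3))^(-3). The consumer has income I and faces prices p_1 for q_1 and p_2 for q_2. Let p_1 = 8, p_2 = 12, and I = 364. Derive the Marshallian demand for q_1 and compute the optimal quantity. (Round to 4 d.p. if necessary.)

q_1* = 34.1855

With the ratio pinned down, the budget gives q_1* = I/(p_1 + p_2·(q_2/q_1)) and q_2* = (q_2/q_1)·q_1*.
Numerically q_2/q_1 = 0.22065, so q_1* = 364/(8 + 12·0.22065) = 34.1855.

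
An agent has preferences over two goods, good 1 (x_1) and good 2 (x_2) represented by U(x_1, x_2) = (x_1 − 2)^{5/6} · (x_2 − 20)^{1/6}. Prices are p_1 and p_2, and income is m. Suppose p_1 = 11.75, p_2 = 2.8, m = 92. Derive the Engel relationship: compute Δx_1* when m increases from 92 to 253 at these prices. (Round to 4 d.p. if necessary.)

Δx_1* = 11.4184

MRS = 5·(x_2−20)/(x_1−2). Tangency with p_1/p_2 gives x_2−20 = (1/5)·(p_1/p_2)·(x_1−2).
Substituting into the budget: x_1* = 2 + 5/6·(m − 2·p_1 − 20·p_2)/p_1, and x_2* = 20 + 1/6·(…)/p_2.
Discretionary income = 92 − 2·11.75 − 20·2.8 = 12.5; x_1* = 2 + 5/6·12.5/11.75 = 2.8865.
At m' = 253: x_1* = 14.305. Change: 14.305 − 2.8865 = 11.4184.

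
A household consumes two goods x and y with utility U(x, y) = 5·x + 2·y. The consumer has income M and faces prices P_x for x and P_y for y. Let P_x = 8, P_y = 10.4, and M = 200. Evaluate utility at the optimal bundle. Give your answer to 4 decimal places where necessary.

Perfect substitutes: compare marginal utility per dollar. 5/P_x vs 2/P_y → 0.625 vs 0.1923.
x gives more utility per dollar, so spend all income on x: x* = M/P_x, y* = 0.
Numerically: x* = 25, y* = 0.
Utility at the optimum: U(25, 0) = 125.

V = 125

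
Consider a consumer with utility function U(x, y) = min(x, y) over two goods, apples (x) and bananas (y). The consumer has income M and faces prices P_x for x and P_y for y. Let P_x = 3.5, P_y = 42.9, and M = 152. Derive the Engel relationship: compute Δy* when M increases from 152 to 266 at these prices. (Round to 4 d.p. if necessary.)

Δy* = 2.4569

Leontief preferences: the optimum is at the kink where x/1 = y/1, i.e. y = x.
Budget: P_x·x + P_y·x = M, so (P_x + P_y)·x = M.
Demand: x*(P_x,P_y,M) = M/(P_x + P_y), y* = M/(P_x + P_y).
Here 3.5 + 42.9 = 46.4, giving y* = 3.2759.
At M' = 266: y* = 5.7328. Change: 5.7328 − 3.2759 = 2.4569.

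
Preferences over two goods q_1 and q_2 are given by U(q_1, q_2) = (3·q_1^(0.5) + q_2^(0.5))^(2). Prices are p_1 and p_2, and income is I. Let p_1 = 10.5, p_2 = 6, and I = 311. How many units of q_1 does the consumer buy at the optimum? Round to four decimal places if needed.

MRS = MU_q_1/MU_q_2 = 3·(q_2/q_1)^(0.5). Set equal to p_1/p_2.
Solve for the ratio: q_2/q_1 = [(1/3)·p_1/p_2]^(2).
With the ratio pinned down, the budget gives q_1* = I/(p_1 + p_2·(q_2/q_1)) and q_2* = (q_2/q_1)·q_1*.
Numerically q_2/q_1 = 0.340278, so q_1* = 311/(10.5 + 6·0.340278) = 24.7973.

q_1* = 24.7973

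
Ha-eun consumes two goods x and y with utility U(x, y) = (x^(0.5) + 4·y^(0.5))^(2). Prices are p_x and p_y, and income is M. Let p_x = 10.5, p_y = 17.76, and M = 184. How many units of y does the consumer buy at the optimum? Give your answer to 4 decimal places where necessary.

y* = 9.3698

MU_x ∝ x^(-0.5), MU_y ∝ 4·y^(-0.5), so MRS = (1/4)·(y/x)^(0.5) = p_x/p_y.
Hence y/x = (4·p_x/p_y)^(1/(0.5)), i.e. raised to the 2 power.
Substitute y = (y/x)·x into the budget: x* = M/(p_x + p_y·(y/x)).
Numerically y/x = 5.592586, so x* = 184/(10.5 + 17.76·5.592586) = 1.6754 and y* = 5.592586·1.6754 = 9.3698.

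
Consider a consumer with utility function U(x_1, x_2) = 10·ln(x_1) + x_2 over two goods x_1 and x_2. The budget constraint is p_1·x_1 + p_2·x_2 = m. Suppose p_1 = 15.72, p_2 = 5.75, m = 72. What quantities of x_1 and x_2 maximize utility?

Set MRS = p_1/p_2: (10/x_1)/1 = p_1/p_2.
So x_1*(p_1,p_2) = 10·p_2/p_1, independent of income; and x_2* = (m − 10·p_2)/p_2.
At the given prices: x_1* = 10·5.75/15.72 = 3.6578, and x_2* = 2.5217.

x_1* = 3.6578, x_2* = 2.5217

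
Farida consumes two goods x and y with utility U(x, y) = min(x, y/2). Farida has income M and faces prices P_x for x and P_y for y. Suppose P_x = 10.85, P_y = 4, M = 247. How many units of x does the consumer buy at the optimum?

Here 10.85 + 2·4 = 18.85, giving x* = 13.1034.

x* = 13.1034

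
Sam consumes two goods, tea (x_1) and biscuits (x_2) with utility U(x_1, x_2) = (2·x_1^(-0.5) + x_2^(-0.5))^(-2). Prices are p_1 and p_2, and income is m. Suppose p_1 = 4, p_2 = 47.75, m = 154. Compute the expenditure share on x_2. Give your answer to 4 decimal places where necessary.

MU_x_1 ∝ 2·x_1^(-1.5), MU_x_2 ∝ x_2^(-1.5), so MRS = 2·(x_2/x_1)^(1.5) = p_1/p_2.
Solve for the ratio: x_2/x_1 = [(1/2)·p_1/p_2]^(2/3).
Substitute x_2 = (x_2/x_1)·x_1 into the budget: x_1* = m/(p_1 + p_2·(x_2/x_1)).
Numerically x_2/x_1 = 0.120607, so x_1* = 154/(4 + 47.75·0.120607) = 15.7804 and x_2* = 0.120607·15.7804 = 1.9032.
Expenditure on x_2: 47.75·1.9032 = 90.8786; share = 0.5901.

share on x_2 = 0.5901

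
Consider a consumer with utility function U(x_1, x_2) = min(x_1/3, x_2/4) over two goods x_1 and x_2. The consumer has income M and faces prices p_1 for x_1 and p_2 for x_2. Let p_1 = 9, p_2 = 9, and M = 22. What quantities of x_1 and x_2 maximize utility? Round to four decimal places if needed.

x_1* = 1.0476, x_2* = 1.3968

Leontief preferences: the optimum is at the kink where x_1/3 = x_2/4, i.e. x_2 = (4/3)·x_1.
Budget: p_1·x_1 + p_2·(4/3)·x_1 = M, so (3·p_1 + 4·p_2)·x_1 = 3·M.
Demand: x_1*(p_1,p_2,M) = 3·M/(3·p_1 + 4·p_2), x_2* = 4·M/(3·p_1 + 4·p_2).
Here 3·9 + 4·9 = 63, giving x_1* = 1.0476 and x_2* = 1.3968.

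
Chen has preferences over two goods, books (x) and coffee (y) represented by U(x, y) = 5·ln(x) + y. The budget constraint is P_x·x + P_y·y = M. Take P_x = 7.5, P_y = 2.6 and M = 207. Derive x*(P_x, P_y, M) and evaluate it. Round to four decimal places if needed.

x* = 1.7333

MU_x = 5/x, MU_y = 1. Tangency: 5/x = P_x/P_y.
So x*(P_x,P_y) = 5·P_y/P_x, independent of income; and y* = (M − 5·P_y)/P_y.
At the given prices: x* = 5·2.6/7.5 = 1.7333.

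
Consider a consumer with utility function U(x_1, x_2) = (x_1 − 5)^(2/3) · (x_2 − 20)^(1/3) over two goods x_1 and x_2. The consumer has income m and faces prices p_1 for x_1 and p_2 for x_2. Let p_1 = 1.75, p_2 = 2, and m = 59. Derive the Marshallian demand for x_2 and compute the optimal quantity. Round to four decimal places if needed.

x_2* = 21.7083

This is Cobb-Douglas in (x_1−5, x_2−20): tangency gives 2/3·p_2·(x_2−20) = 1/3·p_1·(x_1−5).
After buying the subsistence bundle (5, 20), a share 2/3 of the remaining income goes to x_1: x_1* = 5 + 2/3·(m − 5p_1 − 20p_2)/p_1.
Discretionary income = 59 − 5·1.75 − 20·2 = 10.25; x_2* = 20 + 1/3·10.25/2 = 21.7083.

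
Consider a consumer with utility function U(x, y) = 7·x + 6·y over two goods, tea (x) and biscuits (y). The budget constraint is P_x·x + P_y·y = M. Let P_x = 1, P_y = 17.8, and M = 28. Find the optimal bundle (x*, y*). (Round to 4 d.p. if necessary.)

x* = 28, y* = 0

Perfect substitutes: compare marginal utility per dollar. 7/P_x vs 6/P_y → 7 vs 0.3371.
x gives more utility per dollar, so spend all income on x: x* = M/P_x, y* = 0.
Numerically: x* = 28, y* = 0.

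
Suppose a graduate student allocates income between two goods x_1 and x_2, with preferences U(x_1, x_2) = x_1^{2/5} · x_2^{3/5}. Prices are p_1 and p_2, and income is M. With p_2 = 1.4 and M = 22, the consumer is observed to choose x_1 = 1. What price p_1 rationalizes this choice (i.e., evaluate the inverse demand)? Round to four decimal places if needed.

p_1 = 8.8

The MRS is (2/3)·x_2/x_1. Set MRS = p_1/p_2.
Rearranging, p_2·x_2 = (3/2)·p_1·x_1. Substituting into the budget gives p_1·x_1·(1 + (3/2)) = M.
Demand: x_1*(p_1,p_2,M) = 0.4·M/p_1 and x_2* = 0.6·M/p_2.
Set x_1* = 1 in the demand function and solve for p_1: p_1 = 8.8.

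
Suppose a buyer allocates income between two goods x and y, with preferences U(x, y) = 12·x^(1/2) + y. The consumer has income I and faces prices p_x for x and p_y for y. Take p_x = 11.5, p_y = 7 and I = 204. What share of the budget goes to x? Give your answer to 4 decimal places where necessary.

share on x = 0.7519

Plugging in: x* = (6·7/11.5)² = 13.3384, y* = 7.2298.
Expenditure on x: 11.5·13.3384 = 153.3913; share = 0.7519.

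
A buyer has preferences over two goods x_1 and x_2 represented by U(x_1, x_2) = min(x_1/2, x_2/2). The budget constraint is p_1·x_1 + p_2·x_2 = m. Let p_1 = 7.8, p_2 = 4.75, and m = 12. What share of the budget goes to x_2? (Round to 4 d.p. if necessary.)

With perfect complements, no substitution: consume in ratio x_1:x_2 = 2:2.
Budget: p_1·x_1 + p_2·x_1 = m, so (2·p_1 + 2·p_2)·x_1 = 2·m.
Demand: x_1*(p_1,p_2,m) = 2·m/(2·p_1 + 2·p_2), x_2* = 2·m/(2·p_1 + 2·p_2).
Here 2·7.8 + 2·4.75 = 25.1, giving x_1* = 0.9562 and x_2* = 0.9562.
Expenditure on x_2: 4.75·0.9562 = 4.5418; share = 0.3785.

share on x_2 = 0.3785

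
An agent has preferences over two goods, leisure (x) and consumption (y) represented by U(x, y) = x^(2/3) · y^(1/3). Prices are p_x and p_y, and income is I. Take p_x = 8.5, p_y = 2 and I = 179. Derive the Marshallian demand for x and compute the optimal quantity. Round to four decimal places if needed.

x* = 14.0392

Tangency: MRS = 2·y/x = p_x/p_y.
Rearranging, p_y·y = (1/2)·p_x·x. Substituting into the budget gives p_x·x·(1 + (1/2)) = I.
Demand: x*(p_x,p_y,I) = 2/3·I/p_x and y* = 1/3·I/p_y.
At p_x=8.5, p_y=2, I=179: x* = 2/3·179/8.5 = 14.0392.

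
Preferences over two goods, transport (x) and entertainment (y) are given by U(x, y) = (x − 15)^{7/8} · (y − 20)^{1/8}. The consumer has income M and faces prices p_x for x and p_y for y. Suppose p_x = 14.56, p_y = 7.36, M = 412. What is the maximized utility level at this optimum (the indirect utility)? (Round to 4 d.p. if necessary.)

This is Cobb-Douglas in (x−15, y−20): tangency gives 0.875·p_y·(y−20) = 0.125·p_x·(x−15).
Substituting into the budget: x* = 15 + 0.875·(M − 15·p_x − 20·p_y)/p_x, and y* = 20 + 0.125·(…)/p_y.
Discretionary income = 412 − 15·14.56 − 20·7.36 = 46.4; x* = 15 + 0.875·46.4/14.56 = 17.7885; y* = 20 + 0.125·46.4/7.36 = 20.788.
Utility at the optimum: U(17.7885, 20.788) = 2.381.

V = 2.381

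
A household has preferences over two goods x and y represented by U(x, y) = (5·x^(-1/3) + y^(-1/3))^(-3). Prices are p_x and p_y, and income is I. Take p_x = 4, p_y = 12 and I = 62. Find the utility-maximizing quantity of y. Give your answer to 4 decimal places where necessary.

y* = 1.4592

From the CES first-order condition, 5·(y/x)^(4/3) = p_x/p_y.
Hence y/x = ((1/5)·p_x/p_y)^(1/(4/3)), i.e. raised to the 0.75 power.
Substitute y = (y/x)·x into the budget: x* = I/(p_x + p_y·(y/x)).
Numerically y/x = 0.131199, so x* = 62/(4 + 12·0.131199) = 11.1223 and y* = 0.131199·11.1223 = 1.4592.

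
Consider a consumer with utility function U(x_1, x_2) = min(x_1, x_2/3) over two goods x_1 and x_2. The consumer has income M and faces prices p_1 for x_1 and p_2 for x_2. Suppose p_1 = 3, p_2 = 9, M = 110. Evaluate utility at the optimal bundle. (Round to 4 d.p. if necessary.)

V = 3.6667

Leontief preferences: the optimum is at the kink where x_1/1 = x_2/3, i.e. x_2 = 3·x_1.
Budget: p_1·x_1 + p_2·3·x_1 = M, so (p_1 + 3·p_2)·x_1 = M.
Demand: x_1*(p_1,p_2,M) = M/(p_1 + 3·p_2), x_2* = 3·M/(p_1 + 3·p_2).
Here 3 + 3·9 = 30, giving x_1* = 3.6667 and x_2* = 11.
Utility at the optimum: U(3.6667, 11) = 3.6667.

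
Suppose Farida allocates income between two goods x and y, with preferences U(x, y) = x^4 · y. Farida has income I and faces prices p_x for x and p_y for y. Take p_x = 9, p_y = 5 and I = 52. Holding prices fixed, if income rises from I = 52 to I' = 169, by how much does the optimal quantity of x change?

Δx* = 10.4

MU_x/MU_y = (4·y)/(x); tangency sets this equal to p_x/p_y.
So 4·p_y·y = p_x·x; combined with the budget, a share 0.8 of income goes to x.
Demand: x*(p_x,p_y,I) = 0.8·I/p_x and y* = 0.2·I/p_y.
At p_x=9, p_y=5, I=52: x* = 0.8·52/9 = 4.6222.
At I' = 169: x* = 15.0222. Change: 15.0222 − 4.6222 = 10.4.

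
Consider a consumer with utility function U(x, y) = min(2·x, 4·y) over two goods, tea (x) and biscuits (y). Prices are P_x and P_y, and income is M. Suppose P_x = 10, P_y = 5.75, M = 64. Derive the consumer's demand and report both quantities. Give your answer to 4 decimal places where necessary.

With perfect complements, no substitution: consume in ratio x:y = 4:2.
Budget: P_x·x + P_y·(1/2)·x = M, so (4·P_x + 2·P_y)·x = 4·M.
Demand: x*(P_x,P_y,M) = 4·M/(4·P_x + 2·P_y), y* = 2·M/(4·P_x + 2·P_y).
Here 4·10 + 2·5.75 = 51.5, giving x* = 4.9709 and y* = 2.4854.

x* = 4.9709, y* = 2.4854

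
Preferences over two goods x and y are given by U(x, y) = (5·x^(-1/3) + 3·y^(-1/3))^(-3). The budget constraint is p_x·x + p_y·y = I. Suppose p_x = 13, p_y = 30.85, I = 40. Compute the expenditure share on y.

share on y = 0.4583

Numerically y/x = 0.356557, so x* = 40/(13 + 30.85·0.356557) = 1.6667 and y* = 0.356557·1.6667 = 0.5943.
Expenditure on y: 30.85·0.5943 = 18.3332; share = 0.4583.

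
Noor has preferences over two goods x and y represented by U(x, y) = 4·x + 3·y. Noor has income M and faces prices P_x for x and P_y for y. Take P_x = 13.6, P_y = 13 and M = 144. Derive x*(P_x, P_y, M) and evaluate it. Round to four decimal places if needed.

x* = 10.5882

Perfect substitutes: compare marginal utility per dollar. 4/P_x vs 3/P_y → 0.2941 vs 0.2308.
x gives more utility per dollar, so spend all income on x: x* = M/P_x, y* = 0.
Numerically: x* = 10.5882, y* = 0.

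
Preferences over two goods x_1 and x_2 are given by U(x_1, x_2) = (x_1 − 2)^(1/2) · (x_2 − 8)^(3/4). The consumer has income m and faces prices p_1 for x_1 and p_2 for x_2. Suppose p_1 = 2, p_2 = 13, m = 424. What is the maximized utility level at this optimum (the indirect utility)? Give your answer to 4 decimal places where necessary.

V = 59.3307

Let x_1' = x_1−2, x_2' = x_2−8. MRS = (2/3)·x_2'/x_1' = p_1/p_2.
After buying the subsistence bundle (2, 8), a share 0.4 of the remaining income goes to x_1: x_1* = 2 + 0.4·(m − 2p_1 − 8p_2)/p_1.
Discretionary income = 424 − 2·2 − 8·13 = 316; x_1* = 2 + 0.4·316/2 = 65.2; x_2* = 8 + 0.6·316/13 = 22.5846.
Utility at the optimum: U(65.2, 22.5846) = 59.3307.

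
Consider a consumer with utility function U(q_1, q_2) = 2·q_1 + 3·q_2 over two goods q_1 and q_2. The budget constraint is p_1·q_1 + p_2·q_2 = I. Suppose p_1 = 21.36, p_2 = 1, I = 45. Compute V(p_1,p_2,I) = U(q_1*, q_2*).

Perfect substitutes: compare marginal utility per dollar. 2/p_1 vs 3/p_2 → 0.0936 vs 3.
q_2 gives more utility per dollar, so spend all income on q_2: q_2* = I/p_2, q_1* = 0.
Numerically: q_1* = 0, q_2* = 45.
Utility at the optimum: U(0, 45) = 135.

V = 135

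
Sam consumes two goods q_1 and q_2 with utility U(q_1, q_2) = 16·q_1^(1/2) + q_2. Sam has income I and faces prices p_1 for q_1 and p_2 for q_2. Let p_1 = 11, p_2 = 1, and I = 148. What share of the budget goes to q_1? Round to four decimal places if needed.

Utility is quasi-linear in q_2; the FOC for q_1 is 8/√q_1 = p_1/p_2.
Thus q_1* = (8·p_2/p_1)² — independent of I — with the rest of income spent on q_2.
Plugging in: q_1* = (8·1/11)² = 0.5289, q_2* = 142.1818.
Expenditure on q_1: 11·0.5289 = 5.8182; share = 0.0393.

share on q_1 = 0.0393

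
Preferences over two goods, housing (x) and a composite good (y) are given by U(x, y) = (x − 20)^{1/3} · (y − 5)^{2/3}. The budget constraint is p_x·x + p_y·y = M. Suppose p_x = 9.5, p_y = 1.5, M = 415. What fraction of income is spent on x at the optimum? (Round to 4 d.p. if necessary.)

MRS = (1/2)·(y−5)/(x−20). Tangency with p_x/p_y gives y−5 = 2·(p_x/p_y)·(x−20).
Substituting into the budget: x* = 20 + 1/3·(M − 20·p_x − 5·p_y)/p_x, and y* = 5 + 2/3·(…)/p_y.
Discretionary income = 415 − 20·9.5 − 5·1.5 = 217.5; x* = 20 + 1/3·217.5/9.5 = 27.6316; y* = 5 + 2/3·217.5/1.5 = 101.6667.
Expenditure on x: 9.5·27.6316 = 262.5; share = 0.6325.

share on x = 0.6325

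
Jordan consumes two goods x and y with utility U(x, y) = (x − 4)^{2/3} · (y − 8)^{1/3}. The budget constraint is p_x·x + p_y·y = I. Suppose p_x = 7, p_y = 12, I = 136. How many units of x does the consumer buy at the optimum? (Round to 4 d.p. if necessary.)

Let x' = x−4, y' = y−8. MRS = 2·y'/x' = p_x/p_y.
After buying the subsistence bundle (4, 8), a share 2/3 of the remaining income goes to x: x* = 4 + 2/3·(I − 4p_x − 8p_y)/p_x.
Discretionary income = 136 − 4·7 − 8·12 = 12; x* = 4 + 2/3·12/7 = 5.1429.

x* = 5.1429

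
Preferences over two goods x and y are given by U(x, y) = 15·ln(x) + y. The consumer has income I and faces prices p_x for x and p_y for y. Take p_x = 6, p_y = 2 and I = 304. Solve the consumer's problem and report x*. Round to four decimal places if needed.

x* = 5

MU_x = 15/x, MU_y = 1. Tangency: 15/x = p_x/p_y.
So x*(p_x,p_y) = 15·p_y/p_x, independent of income; and y* = (I − 15·p_y)/p_y.
At the given prices: x* = 15·2/6 = 5.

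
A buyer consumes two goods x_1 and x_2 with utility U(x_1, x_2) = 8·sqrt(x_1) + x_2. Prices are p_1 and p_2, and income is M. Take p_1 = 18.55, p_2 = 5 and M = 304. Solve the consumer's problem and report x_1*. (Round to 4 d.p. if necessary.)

x_1* = 1.1624

Thus x_1* = (4·p_2/p_1)² — independent of M — with the rest of income spent on x_2.
Plugging in: x_1* = (4·5/18.55)² = 1.1624.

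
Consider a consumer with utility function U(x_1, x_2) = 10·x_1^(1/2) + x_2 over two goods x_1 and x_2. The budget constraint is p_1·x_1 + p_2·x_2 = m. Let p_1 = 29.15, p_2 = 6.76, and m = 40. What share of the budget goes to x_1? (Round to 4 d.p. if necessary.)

Utility is quasi-linear in x_2; the FOC for x_1 is 5/√x_1 = p_1/p_2.
Thus x_1* = (5·p_2/p_1)² — independent of m — with the rest of income spent on x_2.
Plugging in: x_1* = (5·6.76/29.15)² = 1.3445, x_2* = 0.1196.
Expenditure on x_1: 29.15·1.3445 = 39.1918; share = 0.9798.

share on x_1 = 0.9798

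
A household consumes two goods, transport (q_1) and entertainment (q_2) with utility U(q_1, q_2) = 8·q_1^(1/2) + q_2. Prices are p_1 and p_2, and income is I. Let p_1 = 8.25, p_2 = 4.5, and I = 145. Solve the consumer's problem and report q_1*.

q_1* = 4.7603

Set MRS = p_1/p_2: 4·q_1^(−1/2) = p_1/p_2.
Solve: √q_1 = 4·p_2/p_1, so q_1*(p_1,p_2) = (4·p_2/p_1)², and q_2* = (I − p_1·q_1*)/p_2.
Plugging in: q_1* = (4·4.5/8.25)² = 4.7603.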